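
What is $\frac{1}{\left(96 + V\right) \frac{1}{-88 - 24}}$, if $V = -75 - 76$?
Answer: $\frac{112}{55} \approx 2.0364$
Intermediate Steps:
$V = -151$
$\frac{1}{\left(96 + V\right) \frac{1}{-88 - 24}} = \frac{1}{\left(96 - 151\right) \frac{1}{-88 - 24}} = \frac{1}{\left(-55\right) \frac{1}{-112}} = \frac{1}{\left(-55\right) \left(- \frac{1}{112}\right)} = \frac{1}{\frac{55}{112}} = \frac{112}{55}$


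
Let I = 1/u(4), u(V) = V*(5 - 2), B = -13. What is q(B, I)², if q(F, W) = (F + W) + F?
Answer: 96721/144 ≈ 671.67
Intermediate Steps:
u(V) = 3*V (u(V) = V*3 = 3*V)
I = 1/12 (I = 1/(3*4) = 1/12 ≈ 0.083333)
q(F, W) = W + 2*F
q(B, I)² = (1/12 + 2*(-13))² = (1/12 - 26)² = (-311/12)² = 96721/144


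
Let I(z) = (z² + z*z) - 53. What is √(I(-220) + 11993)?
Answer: 2*√27185 ≈ 329.76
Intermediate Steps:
I(z) = -53 + 2*z² (I(z) = (z² + z²) - 53 = 2*z² - 53 = -53 + 2*z²)
√(I(-220) + 11993) = √((-53 + 2*(-220)²) + 11993) = √((-53 + 2*48400) + 11993) = √((-53 + 96800) + 11993) = √(96747 + 11993) = √108740 = 2*√27185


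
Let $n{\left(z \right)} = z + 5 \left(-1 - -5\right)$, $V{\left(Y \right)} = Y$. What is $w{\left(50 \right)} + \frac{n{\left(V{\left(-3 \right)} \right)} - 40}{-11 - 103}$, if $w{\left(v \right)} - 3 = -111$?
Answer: $- \frac{12289}{114} \approx -107.8$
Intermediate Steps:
$n{\left(z \right)} = 20 + z$ ($n{\left(z \right)} = z + 5 \left(-1 + 5\right) = z + 5 \cdot 4 = z + 20 = 20 + z$)
$w{\left(v \right)} = -108$ ($w{\left(v \right)} = 3 - 111 = -108$)
$w{\left(50 \right)} + \frac{n{\left(V{\left(-3 \right)} \right)} - 40}{-11 - 103} = -108 + \frac{\left(20 - 3\right) - 40}{-11 - 103} = -108 + \frac{17 - 40}{-114} = -108 - - \frac{23}{114} = -108 + \frac{23}{114} = - \frac{12289}{114}$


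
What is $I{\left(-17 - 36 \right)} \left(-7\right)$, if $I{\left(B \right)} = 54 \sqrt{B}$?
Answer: $- 378 i \sqrt{53} \approx - 2751.9 i$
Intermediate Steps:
$I{\left(-17 - 36 \right)} \left(-7\right) = 54 \sqrt{-17 - 36} \left(-7\right) = 54 \sqrt{-53} \left(-7\right) = 54 i \sqrt{53} \left(-7\right) = - 378 i \sqrt{53}$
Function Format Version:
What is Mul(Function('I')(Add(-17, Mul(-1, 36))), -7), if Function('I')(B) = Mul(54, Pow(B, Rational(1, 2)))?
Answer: Mul(-378, I, Pow(53, Rational(1, 2))) ≈ Mul(-2751.9, I)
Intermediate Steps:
Mul(Function('I')(Add(-17, Mul(-1, 36))), -7) = Mul(Mul(54, Pow(Add(-17, Mul(-1, 36)), Rational(1, 2))), -7) = Mul(Mul(54, Pow(Add(-17, -36), Rational(1, 2))), -7) = Mul(Mul(54, Pow(-53, Rational(1, 2))), -7) = Mul(Mul(54, Mul(I, Pow(53, Rational(1, 2)))), -7) = Mul(Mul(54, I, Pow(53, Rational(1, 2))), -7) = Mul(-378, I, Pow(53, Rational(1, 2)))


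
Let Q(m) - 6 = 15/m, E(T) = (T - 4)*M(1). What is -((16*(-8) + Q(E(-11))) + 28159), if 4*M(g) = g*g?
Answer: -28033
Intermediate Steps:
M(g) = g²/4 (M(g) = (g*g)/4 = g²/4)
E(T) = -1 + T/4 (E(T) = (T - 4)*((¼)*1²) = (-4 + T)*((¼)*1) = (-4 + T)*(¼) = -1 + T/4)
Q(m) = 6 + 15/m
-((16*(-8) + Q(E(-11))) + 28159) = -((16*(-8) + (6 + 15/(-1 + (¼)*(-11)))) + 28159) = -((-128 + (6 + 15/(-1 - 11/4))) + 28159) = -((-128 + (6 + 15/(-15/4))) + 28159) = -((-128 + (6 + 15*(-4/15))) + 28159) = -((-128 + (6 - 4)) + 28159) = -((-128 + 2) + 28159) = -(-126 + 28159) = -1*28033 = -28033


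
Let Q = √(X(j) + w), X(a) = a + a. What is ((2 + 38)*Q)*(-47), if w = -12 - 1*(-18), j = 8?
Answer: -1880*√22 ≈ -8818.0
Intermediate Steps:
w = 6 (w = -12 + 18 = 6)
X(a) = 2*a
Q = √22 (Q = √(2*8 + 6) = √(16 + 6) = √22 ≈ 4.6904)
((2 + 38)*Q)*(-47) = ((2 + 38)*√22)*(-47) = (40*√22)*(-47) = -1880*√22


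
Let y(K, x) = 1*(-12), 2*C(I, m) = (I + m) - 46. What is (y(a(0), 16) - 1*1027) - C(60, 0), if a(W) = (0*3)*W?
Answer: -1046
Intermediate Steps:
C(I, m) = -23 + I/2 + m/2 (C(I, m) = ((I + m) - 46)/2 = (-46 + I + m)/2 = -23 + I/2 + m/2)
a(W) = 0 (a(W) = 0*W = 0)
y(K, x) = -12
(y(a(0), 16) - 1*1027) - C(60, 0) = (-12 - 1*1027) - (-23 + (½)*60 + (½)*0) = (-12 - 1027) - (-23 + 30 + 0) = -1039 - 1*7 = -1039 - 7 = -1046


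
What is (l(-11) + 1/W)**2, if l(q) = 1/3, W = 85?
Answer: 7744/65025 ≈ 0.11909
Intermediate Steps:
l(q) = 1/3
(l(-11) + 1/W)**2 = (1/3 + 1/85)**2 = (88/255)**2 = 7744/65025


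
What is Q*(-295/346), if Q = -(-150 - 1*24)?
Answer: -25665/173 ≈ -148.35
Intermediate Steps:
Q = 174 (Q = -(-150 - 24) = -1*(-174) = 174)
Q*(-295/346) = 174*(-295/346) = -25665/173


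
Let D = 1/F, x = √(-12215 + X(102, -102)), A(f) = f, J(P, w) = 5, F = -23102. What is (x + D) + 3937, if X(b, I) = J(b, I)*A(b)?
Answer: 90952573/23102 + I*√11705 ≈ 3937.0 + 108.19*I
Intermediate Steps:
X(b, I) = 5*b
x = I*√11705 (x = √(-12215 + 5*102) = √(-12215 + 510) = √(-11705) = I*√11705 ≈ 108.19*I)
D = -1/23102 (D = 1/(-23102) = -1/23102 ≈ -4.3286e-5)
(x + D) + 3937 = (I*√11705 - 1/23102) + 3937 = (-1/23102 + I*√11705) + 3937 = 90952573/23102 + I*√11705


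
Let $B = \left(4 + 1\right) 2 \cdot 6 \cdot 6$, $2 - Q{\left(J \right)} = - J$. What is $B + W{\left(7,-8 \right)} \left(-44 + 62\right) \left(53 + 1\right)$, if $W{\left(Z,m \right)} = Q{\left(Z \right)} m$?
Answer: $-69624$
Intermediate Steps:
$Q{\left(J \right)} = 2 + J$ ($Q{\left(J \right)} = 2 - - J = 2 + J$)
$W{\left(Z,m \right)} = m \left(2 + Z\right)$ ($W{\left(Z,m \right)} = \left(2 + Z\right) m = m \left(2 + Z\right)$)
$B = 360$ ($B = 5 \cdot 12 \cdot 6 = 5 \cdot 72 = 360$)
$B + W{\left(7,-8 \right)} \left(-44 + 62\right) \left(53 + 1\right) = 360 + - 8 \left(2 + 7\right) \left(-44 + 62\right) \left(53 + 1\right) = 360 + \left(-8\right) 9 \cdot 18 \cdot 54 = 360 - 69984 = -69624$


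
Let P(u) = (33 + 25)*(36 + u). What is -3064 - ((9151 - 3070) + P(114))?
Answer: -17845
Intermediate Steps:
P(u) = 2088 + 58*u (P(u) = 58*(36 + u) = 2088 + 58*u)
-3064 - ((9151 - 3070) + P(114)) = -3064 - ((9151 - 3070) + (2088 + 58*114)) = -3064 - (6081 + (2088 + 6612)) = -3064 - (6081 + 8700) = -3064 - 1*14781 = -3064 - 14781 = -17845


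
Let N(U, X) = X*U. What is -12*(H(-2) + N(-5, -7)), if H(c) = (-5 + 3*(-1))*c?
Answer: -612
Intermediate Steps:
N(U, X) = U*X
H(c) = -8*c (H(c) = (-5 - 3)*c = -8*c)
-12*(H(-2) + N(-5, -7)) = -12*(-8*(-2) - 5*(-7)) = -12*(16 + 35) = -12*51 = -612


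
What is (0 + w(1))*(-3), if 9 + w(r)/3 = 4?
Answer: 45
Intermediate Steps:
w(r) = -15 (w(r) = -27 + 3*4 = -27 + 12 = -15)
(0 + w(1))*(-3) = (0 - 15)*(-3) = -15*(-3) = 45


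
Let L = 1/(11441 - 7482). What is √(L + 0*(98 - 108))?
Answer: √3959/3959 ≈ 0.015893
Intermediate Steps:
L = 1/3959 ≈ 0.00025259
√(L + 0*(98 - 108)) = √(1/3959 + 0*(98 - 108)) = √(1/3959 + 0*(-10)) = √(1/3959 + 0) = √(1/3959) = √3959/3959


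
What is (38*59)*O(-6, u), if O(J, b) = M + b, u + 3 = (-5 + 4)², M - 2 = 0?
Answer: 0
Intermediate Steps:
M = 2 (M = 2 + 0 = 2)
u = -2 (u = -3 + (-5 + 4)² = -3 + (-1)² = -3 + 1 = -2)
O(J, b) = 2 + b
(38*59)*O(-6, u) = (38*59)*(2 - 2) = 2242*0 = 0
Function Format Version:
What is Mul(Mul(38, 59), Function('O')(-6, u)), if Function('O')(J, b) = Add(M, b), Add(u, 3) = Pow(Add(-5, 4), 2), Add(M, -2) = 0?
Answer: 0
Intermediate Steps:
M = 2 (M = Add(2, 0) = 2)
u = -2 (u = Add(-3, Pow(Add(-5, 4), 2)) = Add(-3, Pow(-1, 2)) = Add(-3, 1) = -2)
Function('O')(J, b) = Add(2, b)
Mul(Mul(38, 59), Function('O')(-6, u)) = Mul(Mul(38, 59), Add(2, -2)) = Mul(2242, 0) = 0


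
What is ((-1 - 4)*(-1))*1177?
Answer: 5885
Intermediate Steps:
((-1 - 4)*(-1))*1177 = -5*(-1)*1177 = 5*1177 = 5885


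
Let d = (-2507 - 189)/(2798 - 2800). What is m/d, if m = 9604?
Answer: 2401/337 ≈ 7.1246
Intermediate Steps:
d = 1348 (d = -2696/(-2) = -2696*(-½) = 1348)
m/d = 9604/1348 = 9604*(1/1348) = 2401/337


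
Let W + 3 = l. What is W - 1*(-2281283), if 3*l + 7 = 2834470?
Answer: 3226101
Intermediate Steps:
l = 944821 (l = -7/3 + (⅓)*2834470 = -7/3 + 2834470/3 = 944821)
W = 944818 (W = -3 + 944821 = 944818)
W - 1*(-2281283) = 944818 - 1*(-2281283) = 944818 + 2281283 = 3226101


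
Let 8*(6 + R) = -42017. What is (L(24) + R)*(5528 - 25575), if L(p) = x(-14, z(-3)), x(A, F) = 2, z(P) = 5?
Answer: 842956303/8 ≈ 1.0537e+8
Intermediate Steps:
R = -42065/8 (R = -6 + (1/8)*(-42017) = -6 - 42017/8 = -42065/8 ≈ -5258.1)
L(p) = 2
(L(24) + R)*(5528 - 25575) = (2 - 42065/8)*(5528 - 25575) = -42049/8*(-20047) = 842956303/8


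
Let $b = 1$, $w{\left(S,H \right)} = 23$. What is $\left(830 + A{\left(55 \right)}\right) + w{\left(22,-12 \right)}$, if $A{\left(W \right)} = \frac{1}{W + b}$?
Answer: $\frac{47769}{56} \approx 853.02$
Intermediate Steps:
$A{\left(W \right)} = \frac{1}{1 + W}$ ($A{\left(W \right)} = \frac{1}{W + 1} = \frac{1}{1 + W}$)
$\left(830 + A{\left(55 \right)}\right) + w{\left(22,-12 \right)} = \left(830 + \frac{1}{1 + 55}\right) + 23 = \left(830 + \frac{1}{56}\right) + 23 = \frac{46481}{56} + 23 = \frac{47769}{56}$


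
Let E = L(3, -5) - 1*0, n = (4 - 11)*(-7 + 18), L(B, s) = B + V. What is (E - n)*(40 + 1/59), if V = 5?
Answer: 200685/59 ≈ 3401.4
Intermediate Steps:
L(B, s) = 5 + B (L(B, s) = B + 5 = 5 + B)
n = -77 (n = -7*11 = -77)
E = 8 (E = (5 + 3) - 1*0 = 8 + 0 = 8)
(E - n)*(40 + 1/59) = (8 - 1*(-77))*(40 + 1/59) = (8 + 77)*(40 + 1/59) = 85*(2361/59) = 200685/59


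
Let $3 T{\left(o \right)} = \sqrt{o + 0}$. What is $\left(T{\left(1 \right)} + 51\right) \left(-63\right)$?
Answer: $-3234$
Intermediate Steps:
$T{\left(o \right)} = \frac{\sqrt{o}}{3}$ ($T{\left(o \right)} = \frac{\sqrt{o + 0}}{3} = \frac{\sqrt{o}}{3}$)
$\left(T{\left(1 \right)} + 51\right) \left(-63\right) = \left(\frac{\sqrt{1}}{3} + 51\right) \left(-63\right) = \left(\frac{1}{3} \cdot 1 + 51\right) \left(-63\right) = \left(\frac{1}{3} + 51\right) \left(-63\right) = \frac{154}{3} \left(-63\right) = -3234$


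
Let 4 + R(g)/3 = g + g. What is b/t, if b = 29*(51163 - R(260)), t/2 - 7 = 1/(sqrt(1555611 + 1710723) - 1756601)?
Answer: 1553906181025767989/15119652194407 + 863301*sqrt(362926)/60478608777628 ≈ 1.0277e+5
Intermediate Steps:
R(g) = -12 + 6*g (R(g) = -12 + 3*(g + g) = -12 + 3*(2*g) = -12 + 6*g)
t = 14 + 2/(-1756601 + 3*sqrt(362926)) (t = 14 + 2/(sqrt(1555611 + 1710723) - 1756601) = 14 + 2/(sqrt(3266334) - 1756601) = 14 + 2/(3*sqrt(362926) - 1756601) = 14 + 2/(-1756601 + 3*sqrt(362926)) ≈ 14.000)
b = 1438835 (b = 29*(51163 - (-12 + 6*260)) = 29*(51163 - (-12 + 1560)) = 29*(51163 - 1*1548) = 29*(51163 - 1548) = 29*49615 = 1438835)
b/t = 1438835/(43199009782936/3085643806867 - 6*sqrt(362926)/3085643806867)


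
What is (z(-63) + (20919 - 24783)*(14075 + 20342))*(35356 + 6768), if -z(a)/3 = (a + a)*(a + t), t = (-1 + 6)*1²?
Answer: -5602880046288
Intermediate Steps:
t = 5 (t = 5*1 = 5)
z(a) = -6*a*(5 + a) (z(a) = -3*(a + a)*(a + 5) = -3*2*a*(5 + a) = -6*a*(5 + a))
(z(-63) + (20919 - 24783)*(14075 + 20342))*(35356 + 6768) = (-6*(-63)*(5 - 63) + (20919 - 24783)*(14075 + 20342))*(35356 + 6768) = (-6*(-63)*(-58) - 3864*34417)*42124 = (-21924 - 132987288)*42124 = -133009212*42124 = -5602880046288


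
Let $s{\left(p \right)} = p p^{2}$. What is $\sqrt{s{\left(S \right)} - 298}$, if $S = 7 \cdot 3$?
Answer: $\sqrt{8963} \approx 94.673$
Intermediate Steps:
$S = 21$
$s{\left(p \right)} = p^{3}$
$\sqrt{s{\left(S \right)} - 298} = \sqrt{21^{3} - 298} = \sqrt{9261 - 298} = \sqrt{8963}$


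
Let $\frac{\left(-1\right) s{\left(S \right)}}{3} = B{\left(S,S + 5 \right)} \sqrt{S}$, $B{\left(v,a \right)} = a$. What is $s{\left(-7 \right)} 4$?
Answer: $24 i \sqrt{7} \approx 63.498 i$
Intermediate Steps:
$s{\left(S \right)} = - 3 \sqrt{S} \left(5 + S\right)$ ($s{\left(S \right)} = - 3 \left(S + 5\right) \sqrt{S} = - 3 \left(5 + S\right) \sqrt{S} = - 3 \sqrt{S} \left(5 + S\right)$)
$s{\left(-7 \right)} 4 = 3 \sqrt{-7} \left(-5 - -7\right) 4 = 3 i \sqrt{7} \left(-5 + 7\right) 4 = 3 i \sqrt{7} \cdot 2 \cdot 4 = 6 i \sqrt{7} \cdot 4 = 24 i \sqrt{7}$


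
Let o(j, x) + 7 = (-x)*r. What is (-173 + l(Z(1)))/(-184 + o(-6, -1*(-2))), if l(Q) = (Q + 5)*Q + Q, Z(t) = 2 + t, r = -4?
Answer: 146/183 ≈ 0.79781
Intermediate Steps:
o(j, x) = -7 + 4*x (o(j, x) = -7 - x*(-4) = -7 + 4*x)
l(Q) = Q + Q*(5 + Q) (l(Q) = (5 + Q)*Q + Q = Q*(5 + Q) + Q = Q + Q*(5 + Q))
(-173 + l(Z(1)))/(-184 + o(-6, -1*(-2))) = (-173 + (2 + 1)*(6 + (2 + 1)))/(-184 + (-7 + 4*(-1*(-2)))) = (-173 + 3*(6 + 3))/(-184 + (-7 + 4*2)) = (-173 + 3*9)/(-184 + (-7 + 8)) = (-173 + 27)/(-184 + 1) = -146/(-183) = -146*(-1/183) = 146/183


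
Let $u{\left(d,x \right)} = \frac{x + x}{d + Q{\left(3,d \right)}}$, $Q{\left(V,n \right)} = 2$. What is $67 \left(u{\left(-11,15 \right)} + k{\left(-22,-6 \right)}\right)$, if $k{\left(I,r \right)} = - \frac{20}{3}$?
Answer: $-670$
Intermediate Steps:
$k{\left(I,r \right)} = - \frac{20}{3}$ ($k{\left(I,r \right)} = \left(-20\right) \frac{1}{3} = - \frac{20}{3}$)
$u{\left(d,x \right)} = \frac{2 x}{2 + d}$ ($u{\left(d,x \right)} = \frac{x + x}{d + 2} = \frac{2 x}{2 + d}$)
$67 \left(u{\left(-11,15 \right)} + k{\left(-22,-6 \right)}\right) = 67 \left(2 \cdot 15 \frac{1}{2 - 11} - \frac{20}{3}\right) = 67 \left(2 \cdot 15 \frac{1}{-9} - \frac{20}{3}\right) = 67 \left(2 \cdot 15 \left(- \frac{1}{9}\right) - \frac{20}{3}\right) = 67 \left(- \frac{10}{3} - \frac{20}{3}\right) = 67 \left(-10\right) = -670$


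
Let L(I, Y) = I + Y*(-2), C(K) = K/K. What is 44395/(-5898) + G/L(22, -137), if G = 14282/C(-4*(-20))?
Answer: 480367/11796 ≈ 40.723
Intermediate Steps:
C(K) = 1
G = 14282 (G = 14282/1 = 14282*1 = 14282)
L(I, Y) = I - 2*Y
44395/(-5898) + G/L(22, -137) = 44395/(-5898) + 14282/(22 - 2*(-137)) = 44395*(-1/5898) + 14282/(22 + 274) = -44395/5898 + 14282/296 = -44395/5898 + 14282*(1/296) = -44395/5898 + 193/4 = 480367/11796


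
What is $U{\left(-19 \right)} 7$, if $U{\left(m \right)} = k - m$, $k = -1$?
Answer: $126$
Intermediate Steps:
$U{\left(m \right)} = -1 - m$
$U{\left(-19 \right)} 7 = \left(-1 - -19\right) 7 = \left(-1 + 19\right) 7 = 18 \cdot 7 = 126$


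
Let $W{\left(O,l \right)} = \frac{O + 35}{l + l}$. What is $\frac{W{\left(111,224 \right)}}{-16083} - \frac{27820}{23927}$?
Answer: $- \frac{100225856111}{86199218784} \approx -1.1627$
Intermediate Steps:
$W{\left(O,l \right)} = \frac{35 + O}{2 l}$
$\frac{W{\left(111,224 \right)}}{-16083} - \frac{27820}{23927} = \frac{\frac{1}{2} \cdot \frac{1}{224} \left(35 + 111\right)}{-16083} - \frac{27820}{23927} = \frac{1}{2} \cdot \frac{1}{224} \cdot 146 \left(- \frac{1}{16083}\right) - \frac{27820}{23927} = \frac{73}{224} \left(- \frac{1}{16083}\right) - \frac{27820}{23927} = - \frac{73}{3602592} - \frac{27820}{23927} = - \frac{100225856111}{86199218784}$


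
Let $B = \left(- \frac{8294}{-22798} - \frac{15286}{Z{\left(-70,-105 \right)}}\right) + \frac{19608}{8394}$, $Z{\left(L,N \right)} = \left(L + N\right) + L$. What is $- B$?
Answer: $- \frac{254317042811}{3907064245} \approx -65.092$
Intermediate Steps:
$Z{\left(L,N \right)} = N + 2 L$
$B = \frac{254317042811}{3907064245}$ ($B = \left(- \frac{8294}{-22798} - \frac{15286}{-105 + 2 \left(-70\right)}\right) + \frac{19608}{8394} = \left(\left(-8294\right) \left(- \frac{1}{22798}\right) - \frac{15286}{-105 - 140}\right) + 19608 \cdot \frac{1}{8394} = \left(\frac{4147}{11399} - \frac{15286}{-245}\right) + \frac{3268}{1399} = \left(\frac{4147}{11399} - - \frac{15286}{245}\right) + \frac{3268}{1399} = \left(\frac{4147}{11399} + \frac{15286}{245}\right) + \frac{3268}{1399} = \frac{175261129}{2792755} + \frac{3268}{1399} = \frac{254317042811}{3907064245} \approx 65.092$)
$- B = \left(-1\right) \frac{254317042811}{3907064245} = - \frac{254317042811}{3907064245}$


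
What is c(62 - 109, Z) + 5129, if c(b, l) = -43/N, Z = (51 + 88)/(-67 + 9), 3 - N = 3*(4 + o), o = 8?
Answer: 169300/33 ≈ 5130.3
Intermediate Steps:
N = -33 (N = 3 - 3*(4 + 8) = 3 - 3*12 = 3 - 1*36 = 3 - 36 = -33)
Z = -139/58 (Z = 139/(-58) = 139*(-1/58) = -139/58 ≈ -2.3966)
c(b, l) = 43/33 (c(b, l) = -43/(-33) = -43*(-1/33) = 43/33)
c(62 - 109, Z) + 5129 = 43/33 + 5129 = 169300/33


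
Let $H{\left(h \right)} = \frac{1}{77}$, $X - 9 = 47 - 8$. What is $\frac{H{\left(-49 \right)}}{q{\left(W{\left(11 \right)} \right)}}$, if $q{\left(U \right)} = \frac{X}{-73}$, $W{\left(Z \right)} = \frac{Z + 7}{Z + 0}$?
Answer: $- \frac{73}{3696} \approx -0.019751$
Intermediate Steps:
$X = 48$ ($X = 9 + \left(47 - 8\right) = 9 + 39 = 48$)
$H{\left(h \right)} = \frac{1}{77}$
$W{\left(Z \right)} = \frac{7 + Z}{Z}$
$q{\left(U \right)} = - \frac{48}{73}$ ($q{\left(U \right)} = \frac{48}{-73} = 48 \left(- \frac{1}{73}\right) = - \frac{48}{73}$)
$\frac{H{\left(-49 \right)}}{q{\left(W{\left(11 \right)} \right)}} = \frac{1}{77 \left(- \frac{48}{73}\right)} = \frac{1}{77} \left(- \frac{73}{48}\right) = - \frac{73}{3696}$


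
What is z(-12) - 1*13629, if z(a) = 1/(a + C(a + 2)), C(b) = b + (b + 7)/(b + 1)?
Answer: -885888/65 ≈ -13629.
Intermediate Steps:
C(b) = b + (7 + b)/(1 + b)
z(a) = 1/(a + (11 + (2 + a)**2 + 2*a)/(3 + a)) (z(a) = 1/(a + (7 + (a + 2)**2 + 2*(a + 2))/(1 + (a + 2))) = 1/(a + (7 + (2 + a)**2 + 2*(2 + a))/(1 + (2 + a))) = 1/(a + (7 + (2 + a)**2 + (4 + 2*a))/(3 + a)) = 1/(a + (11 + (2 + a)**2 + 2*a)/(3 + a)))
z(-12) - 1*13629 = (3 - 12)/(15 + 2*(-12)**2 + 9*(-12)) - 1*13629 = -9/(15 + 2*144 - 108) - 13629 = -9/(15 + 288 - 108) - 13629 = -9/195 - 13629 = (1/195)*(-9) - 13629 = -3/65 - 13629 = -885888/65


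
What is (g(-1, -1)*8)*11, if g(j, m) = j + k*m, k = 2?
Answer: -264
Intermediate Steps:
g(j, m) = j + 2*m
(g(-1, -1)*8)*11 = ((-1 + 2*(-1))*8)*11 = ((-1 - 2)*8)*11 = -3*8*11 = -24*11 = -264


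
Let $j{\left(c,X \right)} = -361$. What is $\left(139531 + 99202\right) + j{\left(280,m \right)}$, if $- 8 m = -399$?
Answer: $238372$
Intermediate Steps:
$m = \frac{399}{8}$ ($m = \left(- \frac{1}{8}\right) \left(-399\right) = \frac{399}{8} \approx 49.875$)
$\left(139531 + 99202\right) + j{\left(280,m \right)} = \left(139531 + 99202\right) - 361 = 238733 - 361 = 238372$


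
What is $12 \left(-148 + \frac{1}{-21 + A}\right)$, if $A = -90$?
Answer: $- \frac{65716}{37} \approx -1776.1$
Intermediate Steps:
$12 \left(-148 + \frac{1}{-21 + A}\right) = 12 \left(-148 + \frac{1}{-21 - 90}\right) = 12 \left(-148 + \frac{1}{-111}\right) = 12 \left(-148 - \frac{1}{111}\right) = 12 \left(- \frac{16429}{111}\right) = - \frac{65716}{37}$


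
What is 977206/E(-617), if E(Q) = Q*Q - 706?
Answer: 977206/379983 ≈ 2.5717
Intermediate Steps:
E(Q) = -706 + Q² (E(Q) = Q² - 706 = -706 + Q²)
977206/E(-617) = 977206/(-706 + (-617)²) = 977206/(-706 + 380689) = 977206/379983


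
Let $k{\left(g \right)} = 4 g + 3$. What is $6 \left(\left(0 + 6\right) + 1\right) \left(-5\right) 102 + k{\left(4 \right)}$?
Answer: $-21401$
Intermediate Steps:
$k{\left(g \right)} = 3 + 4 g$
$6 \left(\left(0 + 6\right) + 1\right) \left(-5\right) 102 + k{\left(4 \right)} = 6 \left(\left(0 + 6\right) + 1\right) \left(-5\right) 102 + \left(3 + 4 \cdot 4\right) = 6 \left(6 + 1\right) \left(-5\right) 102 + \left(3 + 16\right) = 6 \cdot 7 \left(-5\right) 102 + 19 = 42 \left(-5\right) 102 + 19 = \left(-210\right) 102 + 19 = -21420 + 19 = -21401$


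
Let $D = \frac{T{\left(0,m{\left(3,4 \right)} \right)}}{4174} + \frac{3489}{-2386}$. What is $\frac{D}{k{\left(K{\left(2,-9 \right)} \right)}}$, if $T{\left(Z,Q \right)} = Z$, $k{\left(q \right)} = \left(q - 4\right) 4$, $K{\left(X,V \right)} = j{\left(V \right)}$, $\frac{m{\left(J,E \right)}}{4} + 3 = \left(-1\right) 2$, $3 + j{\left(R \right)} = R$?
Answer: $\frac{3489}{152704} \approx 0.022848$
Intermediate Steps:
$j{\left(R \right)} = -3 + R$
$m{\left(J,E \right)} = -20$ ($m{\left(J,E \right)} = -12 + 4 \left(\left(-1\right) 2\right) = -12 + 4 \left(-2\right) = -12 - 8 = -20$)
$K{\left(X,V \right)} = -3 + V$
$k{\left(q \right)} = -16 + 4 q$ ($k{\left(q \right)} = \left(-4 + q\right) 4 = -16 + 4 q$)
$D = - \frac{3489}{2386}$ ($D = \frac{0}{4174} + \frac{3489}{-2386} = 0 \cdot \frac{1}{4174} + 3489 \left(- \frac{1}{2386}\right) = 0 - \frac{3489}{2386} = - \frac{3489}{2386} \approx -1.4623$)
$\frac{D}{k{\left(K{\left(2,-9 \right)} \right)}} = - \frac{3489}{2386 \left(-16 + 4 \left(-3 - 9\right)\right)} = - \frac{3489}{2386 \left(-16 + 4 \left(-12\right)\right)} = - \frac{3489}{2386 \left(-16 - 48\right)} = - \frac{3489}{2386 \left(-64\right)} = \left(- \frac{3489}{2386}\right) \left(- \frac{1}{64}\right) = \frac{3489}{152704}$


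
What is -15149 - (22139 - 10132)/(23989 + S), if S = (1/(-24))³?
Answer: -5023936976083/331623935 ≈ -15150.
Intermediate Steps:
S = -1/13824 (S = (-1/24)³ = -1/13824 ≈ -7.2338e-5)
-15149 - (22139 - 10132)/(23989 + S) = -15149 - (22139 - 10132)/(23989 - 1/13824) = -15149 - 12007/331623935/13824 = -15149 - 12007*13824/331623935 = -15149 - 1*165984768/331623935 = -15149 - 165984768/331623935 = -5023936976083/331623935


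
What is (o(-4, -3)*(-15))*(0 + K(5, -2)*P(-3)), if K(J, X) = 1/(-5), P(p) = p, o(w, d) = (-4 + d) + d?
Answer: 90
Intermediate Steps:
o(w, d) = -4 + 2*d
K(J, X) = -⅕
(o(-4, -3)*(-15))*(0 + K(5, -2)*P(-3)) = ((-4 + 2*(-3))*(-15))*(0 - ⅕*(-3)) = ((-4 - 6)*(-15))*(0 + ⅗) = -10*(-15)*(⅗) = 150*(⅗) = 90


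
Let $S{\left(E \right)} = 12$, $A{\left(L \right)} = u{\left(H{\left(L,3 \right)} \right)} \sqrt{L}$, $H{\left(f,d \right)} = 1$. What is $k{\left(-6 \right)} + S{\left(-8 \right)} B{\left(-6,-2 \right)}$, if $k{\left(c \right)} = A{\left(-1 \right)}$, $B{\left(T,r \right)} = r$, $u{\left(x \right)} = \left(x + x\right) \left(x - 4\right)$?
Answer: $-24 - 6 i \approx -24.0 - 6.0 i$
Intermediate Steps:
$u{\left(x \right)} = 2 x \left(-4 + x\right)$
$A{\left(L \right)} = - 6 \sqrt{L}$ ($A{\left(L \right)} = 2 \cdot 1 \left(-4 + 1\right) \sqrt{L} = 2 \cdot 1 \left(-3\right) \sqrt{L} = - 6 \sqrt{L}$)
$k{\left(c \right)} = - 6 i$ ($k{\left(c \right)} = - 6 \sqrt{-1} = - 6 i$)
$k{\left(-6 \right)} + S{\left(-8 \right)} B{\left(-6,-2 \right)} = - 6 i + 12 \left(-2\right) = - 6 i - 24 = -24 - 6 i$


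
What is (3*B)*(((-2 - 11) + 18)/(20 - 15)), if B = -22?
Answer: -66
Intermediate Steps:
(3*B)*(((-2 - 11) + 18)/(20 - 15)) = (3*(-22))*(((-2 - 11) + 18)/(20 - 15)) = -66*(-13 + 18)/5 = -330/5 = -66*1 = -66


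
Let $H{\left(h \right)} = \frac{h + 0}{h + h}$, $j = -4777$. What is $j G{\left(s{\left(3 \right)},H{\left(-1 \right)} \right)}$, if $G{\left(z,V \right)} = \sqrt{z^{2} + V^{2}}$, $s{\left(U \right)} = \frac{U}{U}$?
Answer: $- \frac{4777 \sqrt{5}}{2} \approx -5340.9$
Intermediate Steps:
$s{\left(U \right)} = 1$
$H{\left(h \right)} = \frac{1}{2}$ ($H{\left(h \right)} = \frac{h}{2 h} = h \frac{1}{2 h} = \frac{1}{2}$)
$G{\left(z,V \right)} = \sqrt{V^{2} + z^{2}}$
$j G{\left(s{\left(3 \right)},H{\left(-1 \right)} \right)} = - 4777 \sqrt{\left(\frac{1}{2}\right)^{2} + 1^{2}} = - 4777 \sqrt{\frac{1}{4} + 1} = - 4777 \sqrt{\frac{5}{4}} = - 4777 \frac{\sqrt{5}}{2} = - \frac{4777 \sqrt{5}}{2}$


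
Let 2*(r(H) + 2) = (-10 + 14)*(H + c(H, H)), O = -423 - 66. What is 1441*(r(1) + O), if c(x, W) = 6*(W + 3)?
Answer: -635481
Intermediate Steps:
O = -489
c(x, W) = 18 + 6*W (c(x, W) = 6*(3 + W) = 18 + 6*W)
r(H) = 34 + 14*H (r(H) = -2 + ((-10 + 14)*(H + (18 + 6*H)))/2 = -2 + (4*(18 + 7*H))/2 = -2 + (72 + 28*H)/2 = -2 + (36 + 14*H) = 34 + 14*H)
1441*(r(1) + O) = 1441*((34 + 14*1) - 489) = 1441*((34 + 14) - 489) = 1441*(48 - 489) = 1441*(-441) = -635481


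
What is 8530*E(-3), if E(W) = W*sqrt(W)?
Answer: -25590*I*sqrt(3) ≈ -44323.0*I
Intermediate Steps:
E(W) = W**(3/2)
8530*E(-3) = 8530*(-3)**(3/2) = 8530*(-3*I*sqrt(3)) = -25590*I*sqrt(3)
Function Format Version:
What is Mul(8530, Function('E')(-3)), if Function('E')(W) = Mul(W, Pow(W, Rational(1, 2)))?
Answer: Mul(-25590, I, Pow(3, Rational(1, 2))) ≈ Mul(-44323., I)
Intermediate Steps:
Function('E')(W) = Pow(W, Rational(3, 2))
Mul(8530, Function('E')(-3)) = Mul(8530, Pow(-3, Rational(3, 2))) = Mul(8530, Mul(-3, I, Pow(3, Rational(1, 2)))) = Mul(-25590, I, Pow(3, Rational(1, 2)))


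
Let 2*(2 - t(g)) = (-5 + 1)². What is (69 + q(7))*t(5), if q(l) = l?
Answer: -456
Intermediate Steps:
t(g) = -6 (t(g) = 2 - (-5 + 1)²/2 = 2 - ½*(-4)² = 2 - ½*16 = 2 - 8 = -6)
(69 + q(7))*t(5) = (69 + 7)*(-6) = 76*(-6) = -456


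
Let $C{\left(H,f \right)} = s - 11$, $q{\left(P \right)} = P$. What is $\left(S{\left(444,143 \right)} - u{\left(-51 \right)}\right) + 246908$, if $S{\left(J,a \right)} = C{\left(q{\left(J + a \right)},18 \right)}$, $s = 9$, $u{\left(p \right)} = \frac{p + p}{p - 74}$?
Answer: $\frac{30863148}{125} \approx 2.4691 \cdot 10^{5}$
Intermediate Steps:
$u{\left(p \right)} = \frac{2 p}{-74 + p}$
$C{\left(H,f \right)} = -2$ ($C{\left(H,f \right)} = 9 - 11 = -2$)
$S{\left(J,a \right)} = -2$
$\left(S{\left(444,143 \right)} - u{\left(-51 \right)}\right) + 246908 = \left(-2 - 2 \left(-51\right) \frac{1}{-74 - 51}\right) + 246908 = \left(-2 - 2 \left(-51\right) \frac{1}{-125}\right) + 246908 = \left(-2 - 2 \left(-51\right) \left(- \frac{1}{125}\right)\right) + 246908 = \left(-2 - \frac{102}{125}\right) + 246908 = - \frac{352}{125} + 246908 = \frac{30863148}{125}$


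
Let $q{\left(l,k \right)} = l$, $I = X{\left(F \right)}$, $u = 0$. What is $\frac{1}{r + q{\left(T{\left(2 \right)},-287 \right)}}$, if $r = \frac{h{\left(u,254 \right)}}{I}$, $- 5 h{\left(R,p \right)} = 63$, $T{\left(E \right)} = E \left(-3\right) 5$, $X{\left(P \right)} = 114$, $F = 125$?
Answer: $- \frac{190}{5721} \approx -0.033211$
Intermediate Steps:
$I = 114$
$T{\left(E \right)} = - 15 E$ ($T{\left(E \right)} = - 3 E 5 = - 15 E$)
$h{\left(R,p \right)} = - \frac{63}{5}$ ($h{\left(R,p \right)} = \left(- \frac{1}{5}\right) 63 = - \frac{63}{5}$)
$r = - \frac{21}{190}$ ($r = - \frac{63}{5 \cdot 114} = \left(- \frac{63}{5}\right) \frac{1}{114} = - \frac{21}{190} \approx -0.11053$)
$\frac{1}{r + q{\left(T{\left(2 \right)},-287 \right)}} = \frac{1}{- \frac{21}{190} - 30} = \frac{1}{- \frac{5721}{190}} = - \frac{190}{5721}$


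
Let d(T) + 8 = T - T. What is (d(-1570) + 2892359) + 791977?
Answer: 3684328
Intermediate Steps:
d(T) = -8 (d(T) = -8 + (T - T) = -8 + 0 = -8)
(d(-1570) + 2892359) + 791977 = (-8 + 2892359) + 791977 = 2892351 + 791977 = 3684328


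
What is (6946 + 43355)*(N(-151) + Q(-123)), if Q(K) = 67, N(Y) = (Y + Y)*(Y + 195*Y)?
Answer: 449593305759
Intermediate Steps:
N(Y) = 392*Y² (N(Y) = (2*Y)*(196*Y) = 392*Y²)
(6946 + 43355)*(N(-151) + Q(-123)) = (6946 + 43355)*(392*(-151)² + 67) = 50301*(392*22801 + 67) = 50301*(8937992 + 67) = 50301*8938059 = 449593305759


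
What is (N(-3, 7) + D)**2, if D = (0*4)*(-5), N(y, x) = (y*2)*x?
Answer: 1764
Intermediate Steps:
N(y, x) = 2*x*y (N(y, x) = (2*y)*x = 2*x*y)
D = 0 (D = 0*(-5) = 0)
(N(-3, 7) + D)**2 = (2*7*(-3) + 0)**2 = (-42 + 0)**2 = (-42)**2 = 1764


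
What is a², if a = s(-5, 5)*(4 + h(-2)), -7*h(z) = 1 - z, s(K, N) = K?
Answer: 15625/49 ≈ 318.88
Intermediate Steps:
h(z) = -⅐ + z/7 (h(z) = -(1 - z)/7 = -⅐ + z/7)
a = -125/7 (a = -5*(4 + (-⅐ + (⅐)*(-2))) = -5*(4 + (-⅐ - 2/7)) = -5*(4 - 3/7) = -5*25/7 = -125/7 ≈ -17.857)
a² = (-125/7)² = 15625/49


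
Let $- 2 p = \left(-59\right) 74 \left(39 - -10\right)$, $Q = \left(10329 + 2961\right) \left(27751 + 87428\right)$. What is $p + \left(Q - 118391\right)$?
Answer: $1530717486$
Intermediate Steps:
$Q = 1530728910$ ($Q = 13290 \cdot 115179 = 1530728910$)
$p = 106967$ ($p = - \frac{\left(-59\right) 74 \left(39 - -10\right)}{2} = - \frac{\left(-4366\right) \left(39 + 10\right)}{2} = - \frac{\left(-4366\right) 49}{2} = \left(- \frac{1}{2}\right) \left(-213934\right) = 106967$)
$p + \left(Q - 118391\right) = 106967 + \left(1530728910 - 118391\right) = 106967 + 1530610519 = 1530717486$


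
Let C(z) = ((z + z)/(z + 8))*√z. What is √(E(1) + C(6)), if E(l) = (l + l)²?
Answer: √(196 + 42*√6)/7 ≈ 2.4697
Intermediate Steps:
E(l) = 4*l² (E(l) = (2*l)² = 4*l²)
C(z) = 2*z^(3/2)/(8 + z) (C(z) = ((2*z)/(8 + z))*√z = (2*z/(8 + z))*√z = 2*z^(3/2)/(8 + z))
√(E(1) + C(6)) = √(4*1² + 2*6^(3/2)/(8 + 6)) = √(4*1 + 2*(6*√6)/14) = √(4 + 2*(6*√6)*(1/14)) = √(4 + 6*√6/7)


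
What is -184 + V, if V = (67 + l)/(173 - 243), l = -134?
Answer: -12813/70 ≈ -183.04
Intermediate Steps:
V = 67/70 (V = (67 - 134)/(173 - 243) = -67/(-70) = -67*(-1/70) = 67/70 ≈ 0.95714)
-184 + V = -184 + 67/70 = -12813/70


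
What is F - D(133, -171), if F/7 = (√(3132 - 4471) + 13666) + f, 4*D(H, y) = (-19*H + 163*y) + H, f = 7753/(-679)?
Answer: 40021743/388 + 7*I*√1339 ≈ 1.0315e+5 + 256.15*I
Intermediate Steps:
f = -7753/679 (f = 7753*(-1/679) = -7753/679 ≈ -11.418)
D(H, y) = -9*H/2 + 163*y/4 (D(H, y) = ((-19*H + 163*y) + H)/4 = (-18*H + 163*y)/4 = -9*H/2 + 163*y/4)
F = 9271461/97 + 7*I*√1339 (F = 7*((√(3132 - 4471) + 13666) - 7753/679) = 7*((√(-1339) + 13666) - 7753/679) = 7*((I*√1339 + 13666) - 7753/679) = 7*((13666 + I*√1339) - 7753/679) = 7*(9271461/679 + I*√1339) = 9271461/97 + 7*I*√1339 ≈ 95582.0 + 256.15*I)
F - D(133, -171) = (9271461/97 + 7*I*√1339) - (-9/2*133 + (163/4)*(-171)) = (9271461/97 + 7*I*√1339) - (-1197/2 - 27873/4) = (9271461/97 + 7*I*√1339) - 1*(-30267/4) = (9271461/97 + 7*I*√1339) + 30267/4 = 40021743/388 + 7*I*√1339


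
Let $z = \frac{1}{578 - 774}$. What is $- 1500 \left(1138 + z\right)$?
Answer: $- \frac{83642625}{49} \approx -1.707 \cdot 10^{6}$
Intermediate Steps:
$z = - \frac{1}{196}$ ($z = \frac{1}{-196} = - \frac{1}{196} \approx -0.005102$)
$- 1500 \left(1138 + z\right) = - 1500 \left(1138 - \frac{1}{196}\right) = \left(-1500\right) \frac{223047}{196} = - \frac{83642625}{49}$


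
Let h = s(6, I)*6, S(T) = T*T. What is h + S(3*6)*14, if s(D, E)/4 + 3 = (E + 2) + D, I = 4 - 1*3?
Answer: 4680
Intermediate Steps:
I = 1 (I = 4 - 3 = 1)
s(D, E) = -4 + 4*D + 4*E (s(D, E) = -12 + 4*((E + 2) + D) = -12 + 4*((2 + E) + D) = -12 + 4*(2 + D + E) = -12 + (8 + 4*D + 4*E) = -4 + 4*D + 4*E)
S(T) = T**2
h = 144 (h = (-4 + 4*6 + 4*1)*6 = (-4 + 24 + 4)*6 = 24*6 = 144)
h + S(3*6)*14 = 144 + (3*6)**2*14 = 144 + 18**2*14 = 144 + 324*14 = 144 + 4536 = 4680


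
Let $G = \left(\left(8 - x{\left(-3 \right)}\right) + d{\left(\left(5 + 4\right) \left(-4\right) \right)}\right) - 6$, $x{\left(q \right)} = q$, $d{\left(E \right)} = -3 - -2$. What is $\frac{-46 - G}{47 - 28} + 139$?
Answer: $\frac{2591}{19} \approx 136.37$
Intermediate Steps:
$d{\left(E \right)} = -1$ ($d{\left(E \right)} = -3 + 2 = -1$)
$G = 4$ ($G = \left(\left(8 - -3\right) - 1\right) - 6 = \left(\left(8 + 3\right) - 1\right) - 6 = \left(11 - 1\right) - 6 = 10 - 6 = 4$)
$\frac{-46 - G}{47 - 28} + 139 = \frac{-46 - 4}{47 - 28} + 139 = \frac{-46 - 4}{19} + 139 = \frac{1}{19} \left(-50\right) + 139 = - \frac{50}{19} + 139 = \frac{2591}{19}$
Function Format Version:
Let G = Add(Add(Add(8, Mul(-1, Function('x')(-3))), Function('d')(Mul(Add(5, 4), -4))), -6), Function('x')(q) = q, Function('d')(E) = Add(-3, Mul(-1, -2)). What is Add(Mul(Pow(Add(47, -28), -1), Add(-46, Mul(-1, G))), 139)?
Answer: Rational(2591, 19) ≈ 136.37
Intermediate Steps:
Function('d')(E) = -1 (Function('d')(E) = Add(-3, 2) = -1)
G = 4 (G = Add(Add(Add(8, Mul(-1, -3)), -1), -6) = Add(Add(Add(8, 3), -1), -6) = Add(Add(11, -1), -6) = Add(10, -6) = 4)
Add(Mul(Pow(Add(47, -28), -1), Add(-46, Mul(-1, G))), 139) = Add(Mul(Pow(Add(47, -28), -1), Add(-46, Mul(-1, 4))), 139) = Add(Mul(Pow(19, -1), Add(-46, -4)), 139) = Add(Mul(Rational(1, 19), -50), 139) = Add(Rational(-50, 19), 139) = Rational(2591, 19)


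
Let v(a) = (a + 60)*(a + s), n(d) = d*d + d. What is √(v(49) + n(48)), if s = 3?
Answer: 2*√2005 ≈ 89.554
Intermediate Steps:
n(d) = d + d² (n(d) = d² + d = d + d²)
v(a) = (3 + a)*(60 + a) (v(a) = (a + 60)*(a + 3) = (60 + a)*(3 + a) = (3 + a)*(60 + a))
√(v(49) + n(48)) = √((180 + 49² + 63*49) + 48*(1 + 48)) = √((180 + 2401 + 3087) + 48*49) = √(5668 + 2352) = √8020 = 2*√2005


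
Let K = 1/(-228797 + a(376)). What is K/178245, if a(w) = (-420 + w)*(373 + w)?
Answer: -1/46656163485 ≈ -2.1433e-11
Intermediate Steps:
K = -1/261753 (K = 1/(-228797 + (-156660 + 376² - 47*376)) = 1/(-228797 + (-156660 + 141376 - 17672)) = 1/(-228797 - 32956) = 1/(-261753) = -1/261753 ≈ -3.8204e-6)
K/178245 = -1/261753/178245 = -1/261753*1/178245 = -1/46656163485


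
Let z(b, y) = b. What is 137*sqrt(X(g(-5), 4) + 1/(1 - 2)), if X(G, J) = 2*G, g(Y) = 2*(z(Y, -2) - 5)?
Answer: 137*I*sqrt(41) ≈ 877.23*I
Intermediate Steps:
g(Y) = -10 + 2*Y (g(Y) = 2*(Y - 5) = 2*(-5 + Y) = -10 + 2*Y)
137*sqrt(X(g(-5), 4) + 1/(1 - 2)) = 137*sqrt(2*(-10 + 2*(-5)) + 1/(1 - 2)) = 137*sqrt(2*(-10 - 10) + 1/(-1)) = 137*sqrt(2*(-20) - 1) = 137*sqrt(-40 - 1) = 137*sqrt(-41) = 137*(I*sqrt(41)) = 137*I*sqrt(41)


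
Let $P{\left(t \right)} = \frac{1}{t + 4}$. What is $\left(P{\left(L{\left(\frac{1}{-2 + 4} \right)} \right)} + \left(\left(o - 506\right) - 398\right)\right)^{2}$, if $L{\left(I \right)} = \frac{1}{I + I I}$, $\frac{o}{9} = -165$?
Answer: $\frac{1460844841}{256} \approx 5.7064 \cdot 10^{6}$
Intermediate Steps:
$o = -1485$ ($o = 9 \left(-165\right) = -1485$)
$L{\left(I \right)} = \frac{1}{I + I^{2}}$
$P{\left(t \right)} = \frac{1}{4 + t}$
$\left(P{\left(L{\left(\frac{1}{-2 + 4} \right)} \right)} + \left(\left(o - 506\right) - 398\right)\right)^{2} = \left(\frac{1}{4 + \frac{1}{\frac{1}{-2 + 4} \left(1 + \frac{1}{-2 + 4}\right)}} - 2389\right)^{2} = \left(\frac{1}{4 + \frac{1}{\frac{1}{2} \left(1 + \frac{1}{2}\right)}} - 2389\right)^{2} = \left(\frac{1}{4 + \frac{\frac{1}{\frac{1}{2}}}{1 + \frac{1}{2}}} - 2389\right)^{2} = \left(\frac{1}{4 + \frac{2}{\frac{3}{2}}} - 2389\right)^{2} = \left(\frac{1}{4 + 2 \cdot \frac{2}{3}} - 2389\right)^{2} = \left(\frac{1}{4 + \frac{4}{3}} - 2389\right)^{2} = \left(\frac{1}{\frac{16}{3}} - 2389\right)^{2} = \left(\frac{3}{16} - 2389\right)^{2} = \left(- \frac{38221}{16}\right)^{2} = \frac{1460844841}{256}$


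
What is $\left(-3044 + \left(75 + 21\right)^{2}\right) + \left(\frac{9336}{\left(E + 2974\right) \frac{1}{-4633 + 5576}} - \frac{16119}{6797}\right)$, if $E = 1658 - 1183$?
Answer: $\frac{204473449141}{23442853} \approx 8722.2$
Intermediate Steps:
$E = 475$
$\left(-3044 + \left(75 + 21\right)^{2}\right) + \left(\frac{9336}{\left(E + 2974\right) \frac{1}{-4633 + 5576}} - \frac{16119}{6797}\right) = \left(-3044 + \left(75 + 21\right)^{2}\right) + \left(\frac{9336}{\left(475 + 2974\right) \frac{1}{-4633 + 5576}} - \frac{16119}{6797}\right) = \left(-3044 + 96^{2}\right) + \left(\frac{9336}{3449 \cdot \frac{1}{943}} - \frac{16119}{6797}\right) = \left(-3044 + 9216\right) - \left(\frac{16119}{6797} - \frac{9336}{3449 \cdot \frac{1}{943}}\right) = 6172 - \left(\frac{16119}{6797} - \frac{9336}{\frac{3449}{943}}\right) = 6172 + \left(9336 \cdot \frac{943}{3449} - \frac{16119}{6797}\right) = 6172 + \left(\frac{8803848}{3449} - \frac{16119}{6797}\right) = 6172 + \frac{59784160425}{23442853} = \frac{204473449141}{23442853}$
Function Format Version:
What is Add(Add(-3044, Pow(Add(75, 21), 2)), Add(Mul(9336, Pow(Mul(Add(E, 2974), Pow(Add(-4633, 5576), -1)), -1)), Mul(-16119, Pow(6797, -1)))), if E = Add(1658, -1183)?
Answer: Rational(204473449141, 23442853) ≈ 8722.2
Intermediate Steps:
E = 475
Add(Add(-3044, Pow(Add(75, 21), 2)), Add(Mul(9336, Pow(Mul(Add(E, 2974), Pow(Add(-4633, 5576), -1)), -1)), Mul(-16119, Pow(6797, -1)))) = Add(Add(-3044, Pow(Add(75, 21), 2)), Add(Mul(9336, Pow(Mul(Add(475, 2974), Pow(Add(-4633, 5576), -1)), -1)), Mul(-16119, Pow(6797, -1)))) = Add(Add(-3044, Pow(96, 2)), Add(Mul(9336, Pow(Mul(3449, Pow(943, -1)), -1)), Mul(-16119, Rational(1, 6797)))) = Add(Add(-3044, 9216), Add(Mul(9336, Pow(Mul(3449, Rational(1, 943)), -1)), Rational(-16119, 6797))) = Add(6172, Add(Mul(9336, Pow(Rational(3449, 943), -1)), Rational(-16119, 6797))) = Add(6172, Add(Mul(9336, Rational(943, 3449)), Rational(-16119, 6797))) = Add(6172, Add(Rational(8803848, 3449), Rational(-16119, 6797))) = Add(6172, Rational(59784160425, 23442853)) = Rational(204473449141, 23442853)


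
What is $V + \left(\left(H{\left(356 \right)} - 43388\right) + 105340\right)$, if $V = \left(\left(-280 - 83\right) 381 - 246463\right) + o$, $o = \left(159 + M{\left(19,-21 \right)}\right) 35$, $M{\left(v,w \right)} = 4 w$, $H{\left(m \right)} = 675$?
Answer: $-319514$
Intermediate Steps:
$o = 2625$ ($o = \left(159 + 4 \left(-21\right)\right) 35 = \left(159 - 84\right) 35 = 75 \cdot 35 = 2625$)
$V = -382141$ ($V = \left(\left(-280 - 83\right) 381 - 246463\right) + 2625 = \left(\left(-363\right) 381 - 246463\right) + 2625 = \left(-138303 - 246463\right) + 2625 = -384766 + 2625 = -382141$)
$V + \left(\left(H{\left(356 \right)} - 43388\right) + 105340\right) = -382141 + \left(\left(675 - 43388\right) + 105340\right) = -382141 + \left(-42713 + 105340\right) = -382141 + 62627 = -319514$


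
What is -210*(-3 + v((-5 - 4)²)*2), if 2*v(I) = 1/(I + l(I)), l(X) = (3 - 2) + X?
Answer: 102480/163 ≈ 628.71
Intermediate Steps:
l(X) = 1 + X
v(I) = 1/(2*(1 + 2*I)) (v(I) = 1/(2*(I + (1 + I))) = 1/(2*(1 + 2*I)))
-210*(-3 + v((-5 - 4)²)*2) = -210*(-3 + (1/(2*(1 + 2*(-5 - 4)²)))*2) = -210*(-3 + (1/(2*(1 + 2*(-9)²)))*2) = -210*(-3 + (1/(2*(1 + 2*81)))*2) = -210*(-3 + (1/(2*(1 + 162)))*2) = -210*(-3 + ((½)/163)*2) = -210*(-3 + ((½)*(1/163))*2) = -210*(-3 + (1/326)*2) = -210*(-3 + 1/163) = -210*(-488/163) = 102480/163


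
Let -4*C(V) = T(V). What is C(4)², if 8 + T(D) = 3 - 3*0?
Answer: 25/16 ≈ 1.5625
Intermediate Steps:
T(D) = -5 (T(D) = -8 + (3 - 3*0) = -8 + (3 + 0) = -8 + 3 = -5)
C(V) = 5/4 (C(V) = -¼*(-5) = 5/4)
C(4)² = (5/4)² = 25/16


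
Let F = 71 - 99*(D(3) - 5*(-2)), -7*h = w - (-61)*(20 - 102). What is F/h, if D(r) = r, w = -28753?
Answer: -8512/33755 ≈ -0.25217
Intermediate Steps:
h = 33755/7 (h = -(-28753 - (-61)*(20 - 102))/7 = -(-28753 - (-61)*(-82))/7 = -(-28753 - 1*5002)/7 = -(-28753 - 5002)/7 = -⅐*(-33755) = 33755/7 ≈ 4822.1)
F = -1216 (F = 71 - 99*(3 - 5*(-2)) = 71 - 99*(3 + 10) = 71 - 99*13 = 71 - 1287 = -1216)
F/h = -1216/33755/7 = -1216*7/33755 = -8512/33755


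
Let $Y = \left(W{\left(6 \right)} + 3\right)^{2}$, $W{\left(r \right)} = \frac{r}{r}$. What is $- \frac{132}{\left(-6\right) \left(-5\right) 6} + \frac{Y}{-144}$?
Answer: $- \frac{38}{45} \approx -0.84444$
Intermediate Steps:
$W{\left(r \right)} = 1$
$Y = 16$ ($Y = \left(1 + 3\right)^{2} = 4^{2} = 16$)
$- \frac{132}{\left(-6\right) \left(-5\right) 6} + \frac{Y}{-144} = - \frac{132}{\left(-6\right) \left(-5\right) 6} + \frac{16}{-144} = - \frac{132}{30 \cdot 6} + 16 \left(- \frac{1}{144}\right) = - \frac{132}{180} - \frac{1}{9} = \left(-132\right) \frac{1}{180} - \frac{1}{9} = - \frac{11}{15} - \frac{1}{9} = - \frac{38}{45}$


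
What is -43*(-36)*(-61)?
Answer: -94428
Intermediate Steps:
-43*(-36)*(-61) = 1548*(-61) = -94428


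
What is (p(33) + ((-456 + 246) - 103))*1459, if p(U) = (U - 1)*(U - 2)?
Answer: 990661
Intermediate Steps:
p(U) = (-1 + U)*(-2 + U)
(p(33) + ((-456 + 246) - 103))*1459 = ((2 + 33**2 - 3*33) + ((-456 + 246) - 103))*1459 = ((2 + 1089 - 99) + (-210 - 103))*1459 = (992 - 313)*1459 = 679*1459 = 990661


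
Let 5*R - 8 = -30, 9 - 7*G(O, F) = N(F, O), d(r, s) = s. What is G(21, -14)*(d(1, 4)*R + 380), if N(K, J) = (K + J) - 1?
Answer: 5436/35 ≈ 155.31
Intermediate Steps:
N(K, J) = -1 + J + K (N(K, J) = (J + K) - 1 = -1 + J + K)
G(O, F) = 10/7 - F/7 - O/7 (G(O, F) = 9/7 - (-1 + O + F)/7 = 9/7 - (-1 + F + O)/7 = 9/7 + (⅐ - F/7 - O/7) = 10/7 - F/7 - O/7)
R = -22/5 (R = 8/5 + (⅕)*(-30) = 8/5 - 6 = -22/5 ≈ -4.4000)
G(21, -14)*(d(1, 4)*R + 380) = (10/7 - ⅐*(-14) - ⅐*21)*(4*(-22/5) + 380) = (10/7 + 2 - 3)*(-88/5 + 380) = (3/7)*(1812/5) = 5436/35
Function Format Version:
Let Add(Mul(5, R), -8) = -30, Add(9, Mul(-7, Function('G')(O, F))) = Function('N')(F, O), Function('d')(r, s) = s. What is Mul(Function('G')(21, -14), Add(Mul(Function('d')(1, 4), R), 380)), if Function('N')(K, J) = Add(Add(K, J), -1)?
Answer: Rational(5436, 35) ≈ 155.31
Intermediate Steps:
Function('N')(K, J) = Add(-1, J, K) (Function('N')(K, J) = Add(Add(J, K), -1) = Add(-1, J, K))
Function('G')(O, F) = Add(Rational(10, 7), Mul(Rational(-1, 7), F), Mul(Rational(-1, 7), O)) (Function('G')(O, F) = Add(Rational(9, 7), Mul(Rational(-1, 7), Add(-1, O, F))) = Add(Rational(9, 7), Mul(Rational(-1, 7), Add(-1, F, O))) = Add(Rational(9, 7), Add(Rational(1, 7), Mul(Rational(-1, 7), F), Mul(Rational(-1, 7), O))) = Add(Rational(10, 7), Mul(Rational(-1, 7), F), Mul(Rational(-1, 7), O)))
R = Rational(-22, 5) (R = Add(Rational(8, 5), Mul(Rational(1, 5), -30)) = Add(Rational(8, 5), -6) = Rational(-22, 5) ≈ -4.4000)
Mul(Function('G')(21, -14), Add(Mul(Function('d')(1, 4), R), 380)) = Mul(Add(Rational(10, 7), Mul(Rational(-1, 7), -14), Mul(Rational(-1, 7), 21)), Add(Mul(4, Rational(-22, 5)), 380)) = Mul(Add(Rational(10, 7), 2, -3), Add(Rational(-88, 5), 380)) = Mul(Rational(3, 7), Rational(1812, 5)) = Rational(5436, 35)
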